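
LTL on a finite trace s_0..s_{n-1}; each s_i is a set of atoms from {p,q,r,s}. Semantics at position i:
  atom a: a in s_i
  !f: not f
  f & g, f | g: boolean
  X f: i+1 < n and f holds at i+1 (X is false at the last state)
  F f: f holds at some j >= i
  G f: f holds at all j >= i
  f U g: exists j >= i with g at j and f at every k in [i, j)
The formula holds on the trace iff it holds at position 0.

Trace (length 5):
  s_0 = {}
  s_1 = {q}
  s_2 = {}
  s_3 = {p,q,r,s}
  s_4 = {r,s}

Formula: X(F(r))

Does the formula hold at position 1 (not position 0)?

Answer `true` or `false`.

s_0={}: X(F(r))=True F(r)=True r=False
s_1={q}: X(F(r))=True F(r)=True r=False
s_2={}: X(F(r))=True F(r)=True r=False
s_3={p,q,r,s}: X(F(r))=True F(r)=True r=True
s_4={r,s}: X(F(r))=False F(r)=True r=True
Evaluating at position 1: result = True

Answer: true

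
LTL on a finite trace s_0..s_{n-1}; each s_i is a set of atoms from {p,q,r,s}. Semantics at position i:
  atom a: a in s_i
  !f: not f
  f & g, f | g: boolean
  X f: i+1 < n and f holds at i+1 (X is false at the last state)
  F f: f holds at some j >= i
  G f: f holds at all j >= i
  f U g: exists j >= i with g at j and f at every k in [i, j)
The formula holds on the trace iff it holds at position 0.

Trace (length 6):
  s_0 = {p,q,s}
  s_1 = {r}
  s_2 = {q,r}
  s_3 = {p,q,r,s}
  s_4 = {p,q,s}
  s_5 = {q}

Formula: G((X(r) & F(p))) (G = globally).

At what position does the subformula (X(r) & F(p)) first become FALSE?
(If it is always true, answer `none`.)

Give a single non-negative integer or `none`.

s_0={p,q,s}: (X(r) & F(p))=True X(r)=True r=False F(p)=True p=True
s_1={r}: (X(r) & F(p))=True X(r)=True r=True F(p)=True p=False
s_2={q,r}: (X(r) & F(p))=True X(r)=True r=True F(p)=True p=False
s_3={p,q,r,s}: (X(r) & F(p))=False X(r)=False r=True F(p)=True p=True
s_4={p,q,s}: (X(r) & F(p))=False X(r)=False r=False F(p)=True p=True
s_5={q}: (X(r) & F(p))=False X(r)=False r=False F(p)=False p=False
G((X(r) & F(p))) holds globally = False
First violation at position 3.

Answer: 3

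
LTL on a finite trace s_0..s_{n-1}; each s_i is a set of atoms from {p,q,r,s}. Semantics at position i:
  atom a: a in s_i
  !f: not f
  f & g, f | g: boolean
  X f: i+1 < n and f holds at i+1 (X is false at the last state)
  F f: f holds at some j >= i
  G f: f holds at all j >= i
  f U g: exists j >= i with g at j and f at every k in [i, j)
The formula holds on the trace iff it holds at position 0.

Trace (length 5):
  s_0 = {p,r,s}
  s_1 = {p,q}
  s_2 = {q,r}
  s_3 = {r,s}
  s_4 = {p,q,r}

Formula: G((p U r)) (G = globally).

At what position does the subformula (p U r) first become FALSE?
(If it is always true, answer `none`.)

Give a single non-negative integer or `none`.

Answer: none

Derivation:
s_0={p,r,s}: (p U r)=True p=True r=True
s_1={p,q}: (p U r)=True p=True r=False
s_2={q,r}: (p U r)=True p=False r=True
s_3={r,s}: (p U r)=True p=False r=True
s_4={p,q,r}: (p U r)=True p=True r=True
G((p U r)) holds globally = True
No violation — formula holds at every position.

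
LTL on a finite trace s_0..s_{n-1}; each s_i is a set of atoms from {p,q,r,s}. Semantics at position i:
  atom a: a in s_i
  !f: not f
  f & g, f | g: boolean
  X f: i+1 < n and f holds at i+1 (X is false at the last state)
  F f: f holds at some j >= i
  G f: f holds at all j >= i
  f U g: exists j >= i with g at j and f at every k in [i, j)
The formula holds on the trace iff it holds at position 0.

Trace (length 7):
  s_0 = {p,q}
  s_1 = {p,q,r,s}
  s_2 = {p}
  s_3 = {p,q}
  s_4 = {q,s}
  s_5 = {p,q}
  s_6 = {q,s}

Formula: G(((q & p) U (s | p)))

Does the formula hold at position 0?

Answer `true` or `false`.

s_0={p,q}: G(((q & p) U (s | p)))=True ((q & p) U (s | p))=True (q & p)=True q=True p=True (s | p)=True s=False
s_1={p,q,r,s}: G(((q & p) U (s | p)))=True ((q & p) U (s | p))=True (q & p)=True q=True p=True (s | p)=True s=True
s_2={p}: G(((q & p) U (s | p)))=True ((q & p) U (s | p))=True (q & p)=False q=False p=True (s | p)=True s=False
s_3={p,q}: G(((q & p) U (s | p)))=True ((q & p) U (s | p))=True (q & p)=True q=True p=True (s | p)=True s=False
s_4={q,s}: G(((q & p) U (s | p)))=True ((q & p) U (s | p))=True (q & p)=False q=True p=False (s | p)=True s=True
s_5={p,q}: G(((q & p) U (s | p)))=True ((q & p) U (s | p))=True (q & p)=True q=True p=True (s | p)=True s=False
s_6={q,s}: G(((q & p) U (s | p)))=True ((q & p) U (s | p))=True (q & p)=False q=True p=False (s | p)=True s=True

Answer: true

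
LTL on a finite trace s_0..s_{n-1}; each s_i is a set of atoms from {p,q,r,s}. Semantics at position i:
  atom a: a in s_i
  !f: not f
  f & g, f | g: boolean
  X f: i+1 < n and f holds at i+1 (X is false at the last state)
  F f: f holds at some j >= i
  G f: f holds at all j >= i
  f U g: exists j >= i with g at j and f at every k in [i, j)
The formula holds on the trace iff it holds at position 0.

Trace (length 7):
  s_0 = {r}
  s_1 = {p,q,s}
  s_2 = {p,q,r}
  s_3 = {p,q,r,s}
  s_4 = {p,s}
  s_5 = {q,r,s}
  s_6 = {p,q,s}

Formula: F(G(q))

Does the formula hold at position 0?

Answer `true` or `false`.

Answer: true

Derivation:
s_0={r}: F(G(q))=True G(q)=False q=False
s_1={p,q,s}: F(G(q))=True G(q)=False q=True
s_2={p,q,r}: F(G(q))=True G(q)=False q=True
s_3={p,q,r,s}: F(G(q))=True G(q)=False q=True
s_4={p,s}: F(G(q))=True G(q)=False q=False
s_5={q,r,s}: F(G(q))=True G(q)=True q=True
s_6={p,q,s}: F(G(q))=True G(q)=True q=True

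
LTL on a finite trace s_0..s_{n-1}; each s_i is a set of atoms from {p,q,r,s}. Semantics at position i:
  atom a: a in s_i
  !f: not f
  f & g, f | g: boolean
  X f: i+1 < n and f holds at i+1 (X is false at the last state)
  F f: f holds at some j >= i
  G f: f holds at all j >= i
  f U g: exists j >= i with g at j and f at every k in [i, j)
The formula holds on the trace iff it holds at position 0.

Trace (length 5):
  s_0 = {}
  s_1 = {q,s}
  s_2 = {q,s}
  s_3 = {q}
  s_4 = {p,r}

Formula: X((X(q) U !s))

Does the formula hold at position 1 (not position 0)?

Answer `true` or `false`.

Answer: true

Derivation:
s_0={}: X((X(q) U !s))=True (X(q) U !s)=True X(q)=True q=False !s=True s=False
s_1={q,s}: X((X(q) U !s))=True (X(q) U !s)=True X(q)=True q=True !s=False s=True
s_2={q,s}: X((X(q) U !s))=True (X(q) U !s)=True X(q)=True q=True !s=False s=True
s_3={q}: X((X(q) U !s))=True (X(q) U !s)=True X(q)=False q=True !s=True s=False
s_4={p,r}: X((X(q) U !s))=False (X(q) U !s)=True X(q)=False q=False !s=True s=False
Evaluating at position 1: result = True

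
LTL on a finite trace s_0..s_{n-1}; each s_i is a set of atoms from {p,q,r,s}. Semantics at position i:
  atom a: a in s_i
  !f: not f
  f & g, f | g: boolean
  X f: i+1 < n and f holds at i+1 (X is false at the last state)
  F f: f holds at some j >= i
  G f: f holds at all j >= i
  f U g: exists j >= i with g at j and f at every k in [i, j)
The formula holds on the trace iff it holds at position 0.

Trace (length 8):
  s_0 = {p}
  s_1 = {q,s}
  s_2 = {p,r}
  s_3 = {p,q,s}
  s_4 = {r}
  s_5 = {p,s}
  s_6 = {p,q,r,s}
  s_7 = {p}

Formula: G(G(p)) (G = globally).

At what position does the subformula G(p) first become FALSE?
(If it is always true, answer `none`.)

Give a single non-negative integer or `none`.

Answer: 0

Derivation:
s_0={p}: G(p)=False p=True
s_1={q,s}: G(p)=False p=False
s_2={p,r}: G(p)=False p=True
s_3={p,q,s}: G(p)=False p=True
s_4={r}: G(p)=False p=False
s_5={p,s}: G(p)=True p=True
s_6={p,q,r,s}: G(p)=True p=True
s_7={p}: G(p)=True p=True
G(G(p)) holds globally = False
First violation at position 0.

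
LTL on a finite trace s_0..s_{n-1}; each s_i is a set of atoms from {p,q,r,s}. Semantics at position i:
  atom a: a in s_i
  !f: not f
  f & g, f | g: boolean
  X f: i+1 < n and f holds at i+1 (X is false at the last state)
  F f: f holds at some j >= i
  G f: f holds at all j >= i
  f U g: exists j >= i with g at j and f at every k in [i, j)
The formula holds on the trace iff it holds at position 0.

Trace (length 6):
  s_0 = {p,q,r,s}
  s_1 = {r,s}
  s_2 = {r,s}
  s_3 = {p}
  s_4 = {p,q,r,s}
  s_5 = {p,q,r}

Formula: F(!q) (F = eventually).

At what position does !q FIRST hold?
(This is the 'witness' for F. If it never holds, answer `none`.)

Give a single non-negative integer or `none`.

Answer: 1

Derivation:
s_0={p,q,r,s}: !q=False q=True
s_1={r,s}: !q=True q=False
s_2={r,s}: !q=True q=False
s_3={p}: !q=True q=False
s_4={p,q,r,s}: !q=False q=True
s_5={p,q,r}: !q=False q=True
F(!q) holds; first witness at position 1.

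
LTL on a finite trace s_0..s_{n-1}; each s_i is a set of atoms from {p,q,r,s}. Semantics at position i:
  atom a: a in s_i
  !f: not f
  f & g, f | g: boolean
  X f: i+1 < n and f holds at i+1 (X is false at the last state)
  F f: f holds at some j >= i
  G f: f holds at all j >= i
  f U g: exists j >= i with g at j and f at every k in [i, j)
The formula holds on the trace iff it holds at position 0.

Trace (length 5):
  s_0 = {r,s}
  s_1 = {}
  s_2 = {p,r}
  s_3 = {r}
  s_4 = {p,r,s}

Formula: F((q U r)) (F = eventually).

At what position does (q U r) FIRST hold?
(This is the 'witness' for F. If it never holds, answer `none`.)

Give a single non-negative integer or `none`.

Answer: 0

Derivation:
s_0={r,s}: (q U r)=True q=False r=True
s_1={}: (q U r)=False q=False r=False
s_2={p,r}: (q U r)=True q=False r=True
s_3={r}: (q U r)=True q=False r=True
s_4={p,r,s}: (q U r)=True q=False r=True
F((q U r)) holds; first witness at position 0.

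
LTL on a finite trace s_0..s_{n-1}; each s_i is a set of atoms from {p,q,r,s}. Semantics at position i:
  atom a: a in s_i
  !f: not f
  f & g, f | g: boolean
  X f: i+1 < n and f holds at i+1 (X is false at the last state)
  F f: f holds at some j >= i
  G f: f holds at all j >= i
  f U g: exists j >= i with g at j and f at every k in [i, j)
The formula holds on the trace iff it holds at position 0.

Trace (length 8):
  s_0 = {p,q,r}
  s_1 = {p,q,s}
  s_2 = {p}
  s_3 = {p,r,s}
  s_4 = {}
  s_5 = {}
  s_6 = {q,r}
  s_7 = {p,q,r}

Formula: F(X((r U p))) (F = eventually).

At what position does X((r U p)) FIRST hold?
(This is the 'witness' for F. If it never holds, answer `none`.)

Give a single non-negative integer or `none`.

s_0={p,q,r}: X((r U p))=True (r U p)=True r=True p=True
s_1={p,q,s}: X((r U p))=True (r U p)=True r=False p=True
s_2={p}: X((r U p))=True (r U p)=True r=False p=True
s_3={p,r,s}: X((r U p))=False (r U p)=True r=True p=True
s_4={}: X((r U p))=False (r U p)=False r=False p=False
s_5={}: X((r U p))=True (r U p)=False r=False p=False
s_6={q,r}: X((r U p))=True (r U p)=True r=True p=False
s_7={p,q,r}: X((r U p))=False (r U p)=True r=True p=True
F(X((r U p))) holds; first witness at position 0.

Answer: 0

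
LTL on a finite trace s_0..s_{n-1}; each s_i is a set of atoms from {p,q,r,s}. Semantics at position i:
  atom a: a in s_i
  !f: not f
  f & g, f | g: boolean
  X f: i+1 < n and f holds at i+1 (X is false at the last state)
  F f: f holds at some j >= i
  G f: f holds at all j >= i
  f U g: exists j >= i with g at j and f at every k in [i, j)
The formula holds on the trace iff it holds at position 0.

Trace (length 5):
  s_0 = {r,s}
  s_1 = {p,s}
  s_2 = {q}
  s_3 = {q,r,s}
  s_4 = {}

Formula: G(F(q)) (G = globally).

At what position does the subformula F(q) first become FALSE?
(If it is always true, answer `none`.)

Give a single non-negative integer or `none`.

s_0={r,s}: F(q)=True q=False
s_1={p,s}: F(q)=True q=False
s_2={q}: F(q)=True q=True
s_3={q,r,s}: F(q)=True q=True
s_4={}: F(q)=False q=False
G(F(q)) holds globally = False
First violation at position 4.

Answer: 4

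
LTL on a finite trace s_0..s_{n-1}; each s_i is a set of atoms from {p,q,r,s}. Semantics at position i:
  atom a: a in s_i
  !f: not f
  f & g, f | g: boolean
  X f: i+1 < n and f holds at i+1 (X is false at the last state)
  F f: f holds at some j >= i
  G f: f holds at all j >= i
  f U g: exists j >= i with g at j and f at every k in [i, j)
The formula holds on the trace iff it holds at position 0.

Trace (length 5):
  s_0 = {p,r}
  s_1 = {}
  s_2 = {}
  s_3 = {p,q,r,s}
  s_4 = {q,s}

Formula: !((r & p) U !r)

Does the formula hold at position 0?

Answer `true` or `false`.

s_0={p,r}: !((r & p) U !r)=False ((r & p) U !r)=True (r & p)=True r=True p=True !r=False
s_1={}: !((r & p) U !r)=False ((r & p) U !r)=True (r & p)=False r=False p=False !r=True
s_2={}: !((r & p) U !r)=False ((r & p) U !r)=True (r & p)=False r=False p=False !r=True
s_3={p,q,r,s}: !((r & p) U !r)=False ((r & p) U !r)=True (r & p)=True r=True p=True !r=False
s_4={q,s}: !((r & p) U !r)=False ((r & p) U !r)=True (r & p)=False r=False p=False !r=True

Answer: false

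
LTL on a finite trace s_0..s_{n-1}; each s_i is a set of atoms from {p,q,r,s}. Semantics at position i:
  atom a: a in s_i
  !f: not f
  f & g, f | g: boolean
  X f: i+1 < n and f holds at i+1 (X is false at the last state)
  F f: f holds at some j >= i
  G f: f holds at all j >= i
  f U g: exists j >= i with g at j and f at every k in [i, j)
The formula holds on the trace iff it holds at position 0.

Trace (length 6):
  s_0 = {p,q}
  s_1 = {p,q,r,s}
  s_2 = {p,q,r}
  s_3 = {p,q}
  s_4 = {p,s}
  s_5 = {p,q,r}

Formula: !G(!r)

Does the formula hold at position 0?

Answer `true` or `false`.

Answer: true

Derivation:
s_0={p,q}: !G(!r)=True G(!r)=False !r=True r=False
s_1={p,q,r,s}: !G(!r)=True G(!r)=False !r=False r=True
s_2={p,q,r}: !G(!r)=True G(!r)=False !r=False r=True
s_3={p,q}: !G(!r)=True G(!r)=False !r=True r=False
s_4={p,s}: !G(!r)=True G(!r)=False !r=True r=False
s_5={p,q,r}: !G(!r)=True G(!r)=False !r=False r=True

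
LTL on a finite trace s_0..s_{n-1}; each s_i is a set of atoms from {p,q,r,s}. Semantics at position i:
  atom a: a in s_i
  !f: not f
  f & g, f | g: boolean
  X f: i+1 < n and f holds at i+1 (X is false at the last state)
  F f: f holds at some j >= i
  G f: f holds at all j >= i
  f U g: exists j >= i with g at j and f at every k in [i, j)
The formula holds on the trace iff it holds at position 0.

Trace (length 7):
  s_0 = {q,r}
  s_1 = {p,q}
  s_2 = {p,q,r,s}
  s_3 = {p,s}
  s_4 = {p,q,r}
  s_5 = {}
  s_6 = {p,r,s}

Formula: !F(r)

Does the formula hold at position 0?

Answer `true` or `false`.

Answer: false

Derivation:
s_0={q,r}: !F(r)=False F(r)=True r=True
s_1={p,q}: !F(r)=False F(r)=True r=False
s_2={p,q,r,s}: !F(r)=False F(r)=True r=True
s_3={p,s}: !F(r)=False F(r)=True r=False
s_4={p,q,r}: !F(r)=False F(r)=True r=True
s_5={}: !F(r)=False F(r)=True r=False
s_6={p,r,s}: !F(r)=False F(r)=True r=True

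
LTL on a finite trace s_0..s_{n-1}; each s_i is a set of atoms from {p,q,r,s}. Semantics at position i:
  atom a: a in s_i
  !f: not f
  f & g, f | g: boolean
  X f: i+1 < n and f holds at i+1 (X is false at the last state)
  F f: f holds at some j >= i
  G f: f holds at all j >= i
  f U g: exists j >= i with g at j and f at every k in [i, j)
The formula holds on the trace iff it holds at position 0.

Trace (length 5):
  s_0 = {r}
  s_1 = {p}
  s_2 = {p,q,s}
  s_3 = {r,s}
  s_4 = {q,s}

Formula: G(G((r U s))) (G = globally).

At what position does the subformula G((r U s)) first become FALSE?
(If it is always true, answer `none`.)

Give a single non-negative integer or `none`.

s_0={r}: G((r U s))=False (r U s)=False r=True s=False
s_1={p}: G((r U s))=False (r U s)=False r=False s=False
s_2={p,q,s}: G((r U s))=True (r U s)=True r=False s=True
s_3={r,s}: G((r U s))=True (r U s)=True r=True s=True
s_4={q,s}: G((r U s))=True (r U s)=True r=False s=True
G(G((r U s))) holds globally = False
First violation at position 0.

Answer: 0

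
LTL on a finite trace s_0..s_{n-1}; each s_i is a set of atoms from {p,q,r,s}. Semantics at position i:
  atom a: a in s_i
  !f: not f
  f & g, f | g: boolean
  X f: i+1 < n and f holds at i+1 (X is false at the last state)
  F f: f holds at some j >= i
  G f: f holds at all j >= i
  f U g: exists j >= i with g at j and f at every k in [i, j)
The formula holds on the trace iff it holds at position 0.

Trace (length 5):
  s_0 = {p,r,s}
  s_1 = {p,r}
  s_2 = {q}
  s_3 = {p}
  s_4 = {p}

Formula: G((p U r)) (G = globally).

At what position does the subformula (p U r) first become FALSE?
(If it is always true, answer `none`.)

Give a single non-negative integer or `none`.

Answer: 2

Derivation:
s_0={p,r,s}: (p U r)=True p=True r=True
s_1={p,r}: (p U r)=True p=True r=True
s_2={q}: (p U r)=False p=False r=False
s_3={p}: (p U r)=False p=True r=False
s_4={p}: (p U r)=False p=True r=False
G((p U r)) holds globally = False
First violation at position 2.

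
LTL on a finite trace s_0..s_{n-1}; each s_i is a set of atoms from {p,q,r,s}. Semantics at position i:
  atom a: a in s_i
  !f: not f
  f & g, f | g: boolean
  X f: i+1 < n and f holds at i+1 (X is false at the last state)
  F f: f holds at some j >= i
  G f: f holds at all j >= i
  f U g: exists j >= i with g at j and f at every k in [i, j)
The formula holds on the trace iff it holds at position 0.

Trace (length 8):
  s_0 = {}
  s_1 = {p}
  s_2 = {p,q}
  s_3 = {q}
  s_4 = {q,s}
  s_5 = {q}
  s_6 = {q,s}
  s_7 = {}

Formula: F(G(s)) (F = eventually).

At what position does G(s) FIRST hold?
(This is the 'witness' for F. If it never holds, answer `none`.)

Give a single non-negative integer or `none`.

Answer: none

Derivation:
s_0={}: G(s)=False s=False
s_1={p}: G(s)=False s=False
s_2={p,q}: G(s)=False s=False
s_3={q}: G(s)=False s=False
s_4={q,s}: G(s)=False s=True
s_5={q}: G(s)=False s=False
s_6={q,s}: G(s)=False s=True
s_7={}: G(s)=False s=False
F(G(s)) does not hold (no witness exists).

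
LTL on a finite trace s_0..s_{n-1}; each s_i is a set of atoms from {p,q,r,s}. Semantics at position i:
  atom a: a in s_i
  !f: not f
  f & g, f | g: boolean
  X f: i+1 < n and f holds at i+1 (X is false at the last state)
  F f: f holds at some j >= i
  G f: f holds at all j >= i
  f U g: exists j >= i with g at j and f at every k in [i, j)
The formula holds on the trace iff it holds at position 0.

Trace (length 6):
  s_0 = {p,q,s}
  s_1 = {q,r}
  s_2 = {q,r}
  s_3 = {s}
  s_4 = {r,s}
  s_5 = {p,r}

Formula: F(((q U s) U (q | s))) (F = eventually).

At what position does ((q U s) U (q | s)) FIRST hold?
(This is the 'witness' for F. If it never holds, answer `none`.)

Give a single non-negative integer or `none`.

s_0={p,q,s}: ((q U s) U (q | s))=True (q U s)=True q=True s=True (q | s)=True
s_1={q,r}: ((q U s) U (q | s))=True (q U s)=True q=True s=False (q | s)=True
s_2={q,r}: ((q U s) U (q | s))=True (q U s)=True q=True s=False (q | s)=True
s_3={s}: ((q U s) U (q | s))=True (q U s)=True q=False s=True (q | s)=True
s_4={r,s}: ((q U s) U (q | s))=True (q U s)=True q=False s=True (q | s)=True
s_5={p,r}: ((q U s) U (q | s))=False (q U s)=False q=False s=False (q | s)=False
F(((q U s) U (q | s))) holds; first witness at position 0.

Answer: 0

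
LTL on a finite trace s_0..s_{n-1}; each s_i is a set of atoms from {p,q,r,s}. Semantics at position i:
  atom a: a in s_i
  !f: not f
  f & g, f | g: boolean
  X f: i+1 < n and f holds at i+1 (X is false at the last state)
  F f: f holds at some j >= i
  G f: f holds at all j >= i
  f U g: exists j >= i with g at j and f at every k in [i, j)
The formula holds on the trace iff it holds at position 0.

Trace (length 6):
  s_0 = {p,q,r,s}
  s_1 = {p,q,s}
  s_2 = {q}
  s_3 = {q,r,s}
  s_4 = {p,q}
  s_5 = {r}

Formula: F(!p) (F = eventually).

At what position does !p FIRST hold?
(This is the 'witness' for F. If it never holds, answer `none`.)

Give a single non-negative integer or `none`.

Answer: 2

Derivation:
s_0={p,q,r,s}: !p=False p=True
s_1={p,q,s}: !p=False p=True
s_2={q}: !p=True p=False
s_3={q,r,s}: !p=True p=False
s_4={p,q}: !p=False p=True
s_5={r}: !p=True p=False
F(!p) holds; first witness at position 2.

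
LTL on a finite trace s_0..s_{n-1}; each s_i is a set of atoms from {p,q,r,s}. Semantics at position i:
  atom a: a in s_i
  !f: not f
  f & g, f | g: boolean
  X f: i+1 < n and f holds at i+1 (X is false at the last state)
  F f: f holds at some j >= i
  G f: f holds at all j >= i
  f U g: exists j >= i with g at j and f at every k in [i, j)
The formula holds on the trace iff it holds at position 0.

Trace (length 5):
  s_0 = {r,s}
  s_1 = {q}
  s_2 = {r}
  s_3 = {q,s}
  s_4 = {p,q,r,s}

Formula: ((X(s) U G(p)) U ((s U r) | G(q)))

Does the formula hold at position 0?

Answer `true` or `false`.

s_0={r,s}: ((X(s) U G(p)) U ((s U r) | G(q)))=True (X(s) U G(p))=False X(s)=False s=True G(p)=False p=False ((s U r) | G(q))=True (s U r)=True r=True G(q)=False q=False
s_1={q}: ((X(s) U G(p)) U ((s U r) | G(q)))=False (X(s) U G(p))=False X(s)=False s=False G(p)=False p=False ((s U r) | G(q))=False (s U r)=False r=False G(q)=False q=True
s_2={r}: ((X(s) U G(p)) U ((s U r) | G(q)))=True (X(s) U G(p))=True X(s)=True s=False G(p)=False p=False ((s U r) | G(q))=True (s U r)=True r=True G(q)=False q=False
s_3={q,s}: ((X(s) U G(p)) U ((s U r) | G(q)))=True (X(s) U G(p))=True X(s)=True s=True G(p)=False p=False ((s U r) | G(q))=True (s U r)=True r=False G(q)=True q=True
s_4={p,q,r,s}: ((X(s) U G(p)) U ((s U r) | G(q)))=True (X(s) U G(p))=True X(s)=False s=True G(p)=True p=True ((s U r) | G(q))=True (s U r)=True r=True G(q)=True q=True

Answer: true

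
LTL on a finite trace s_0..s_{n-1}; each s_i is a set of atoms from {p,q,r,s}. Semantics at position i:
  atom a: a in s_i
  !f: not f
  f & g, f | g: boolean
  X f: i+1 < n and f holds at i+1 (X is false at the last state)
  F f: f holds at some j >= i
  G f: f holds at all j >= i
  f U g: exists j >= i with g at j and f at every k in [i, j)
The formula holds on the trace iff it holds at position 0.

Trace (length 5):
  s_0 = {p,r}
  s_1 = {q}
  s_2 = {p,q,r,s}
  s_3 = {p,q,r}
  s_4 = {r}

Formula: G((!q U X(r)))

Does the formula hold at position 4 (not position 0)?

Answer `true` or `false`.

Answer: false

Derivation:
s_0={p,r}: G((!q U X(r)))=False (!q U X(r))=True !q=True q=False X(r)=False r=True
s_1={q}: G((!q U X(r)))=False (!q U X(r))=True !q=False q=True X(r)=True r=False
s_2={p,q,r,s}: G((!q U X(r)))=False (!q U X(r))=True !q=False q=True X(r)=True r=True
s_3={p,q,r}: G((!q U X(r)))=False (!q U X(r))=True !q=False q=True X(r)=True r=True
s_4={r}: G((!q U X(r)))=False (!q U X(r))=False !q=True q=False X(r)=False r=True
Evaluating at position 4: result = False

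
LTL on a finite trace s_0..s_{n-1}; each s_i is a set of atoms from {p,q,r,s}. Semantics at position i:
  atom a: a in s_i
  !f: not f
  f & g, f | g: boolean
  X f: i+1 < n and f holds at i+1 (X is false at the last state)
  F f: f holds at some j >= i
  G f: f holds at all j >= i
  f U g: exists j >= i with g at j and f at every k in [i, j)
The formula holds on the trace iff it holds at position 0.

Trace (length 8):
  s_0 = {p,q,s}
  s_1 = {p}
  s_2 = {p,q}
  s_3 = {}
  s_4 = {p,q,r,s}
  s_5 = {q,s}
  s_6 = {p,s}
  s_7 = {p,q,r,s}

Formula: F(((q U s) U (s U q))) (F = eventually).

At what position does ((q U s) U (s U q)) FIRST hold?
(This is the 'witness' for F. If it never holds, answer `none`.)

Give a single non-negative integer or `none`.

s_0={p,q,s}: ((q U s) U (s U q))=True (q U s)=True q=True s=True (s U q)=True
s_1={p}: ((q U s) U (s U q))=False (q U s)=False q=False s=False (s U q)=False
s_2={p,q}: ((q U s) U (s U q))=True (q U s)=False q=True s=False (s U q)=True
s_3={}: ((q U s) U (s U q))=False (q U s)=False q=False s=False (s U q)=False
s_4={p,q,r,s}: ((q U s) U (s U q))=True (q U s)=True q=True s=True (s U q)=True
s_5={q,s}: ((q U s) U (s U q))=True (q U s)=True q=True s=True (s U q)=True
s_6={p,s}: ((q U s) U (s U q))=True (q U s)=True q=False s=True (s U q)=True
s_7={p,q,r,s}: ((q U s) U (s U q))=True (q U s)=True q=True s=True (s U q)=True
F(((q U s) U (s U q))) holds; first witness at position 0.

Answer: 0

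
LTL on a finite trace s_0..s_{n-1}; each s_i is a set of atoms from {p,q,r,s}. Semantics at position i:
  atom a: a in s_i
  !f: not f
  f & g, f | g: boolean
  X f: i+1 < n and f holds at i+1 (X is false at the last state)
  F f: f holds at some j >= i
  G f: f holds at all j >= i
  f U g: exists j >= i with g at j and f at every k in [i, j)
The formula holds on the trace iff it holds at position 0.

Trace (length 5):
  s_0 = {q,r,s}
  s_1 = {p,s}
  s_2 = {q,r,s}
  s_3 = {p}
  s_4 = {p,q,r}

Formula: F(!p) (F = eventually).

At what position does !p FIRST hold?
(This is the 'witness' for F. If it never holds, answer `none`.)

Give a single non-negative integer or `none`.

s_0={q,r,s}: !p=True p=False
s_1={p,s}: !p=False p=True
s_2={q,r,s}: !p=True p=False
s_3={p}: !p=False p=True
s_4={p,q,r}: !p=False p=True
F(!p) holds; first witness at position 0.

Answer: 0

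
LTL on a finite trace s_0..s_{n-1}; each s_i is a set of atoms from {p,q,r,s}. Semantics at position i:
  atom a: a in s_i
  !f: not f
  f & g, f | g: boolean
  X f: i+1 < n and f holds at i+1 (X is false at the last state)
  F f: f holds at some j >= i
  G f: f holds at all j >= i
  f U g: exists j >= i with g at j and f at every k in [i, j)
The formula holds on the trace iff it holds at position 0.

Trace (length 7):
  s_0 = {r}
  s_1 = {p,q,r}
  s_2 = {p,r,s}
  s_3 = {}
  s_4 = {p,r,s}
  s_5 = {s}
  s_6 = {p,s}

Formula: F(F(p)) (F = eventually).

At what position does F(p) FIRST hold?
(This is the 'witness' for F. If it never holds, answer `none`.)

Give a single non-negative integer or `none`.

Answer: 0

Derivation:
s_0={r}: F(p)=True p=False
s_1={p,q,r}: F(p)=True p=True
s_2={p,r,s}: F(p)=True p=True
s_3={}: F(p)=True p=False
s_4={p,r,s}: F(p)=True p=True
s_5={s}: F(p)=True p=False
s_6={p,s}: F(p)=True p=True
F(F(p)) holds; first witness at position 0.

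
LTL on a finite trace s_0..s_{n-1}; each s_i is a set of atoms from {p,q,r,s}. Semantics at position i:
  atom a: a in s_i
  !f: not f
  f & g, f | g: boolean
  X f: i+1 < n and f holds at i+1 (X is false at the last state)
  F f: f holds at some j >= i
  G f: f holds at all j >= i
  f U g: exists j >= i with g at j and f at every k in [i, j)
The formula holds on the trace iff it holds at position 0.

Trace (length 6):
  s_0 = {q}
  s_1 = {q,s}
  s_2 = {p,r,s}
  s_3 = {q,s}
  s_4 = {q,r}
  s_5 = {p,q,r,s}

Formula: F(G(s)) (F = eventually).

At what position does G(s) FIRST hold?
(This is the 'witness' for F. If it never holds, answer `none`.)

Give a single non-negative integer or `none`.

s_0={q}: G(s)=False s=False
s_1={q,s}: G(s)=False s=True
s_2={p,r,s}: G(s)=False s=True
s_3={q,s}: G(s)=False s=True
s_4={q,r}: G(s)=False s=False
s_5={p,q,r,s}: G(s)=True s=True
F(G(s)) holds; first witness at position 5.

Answer: 5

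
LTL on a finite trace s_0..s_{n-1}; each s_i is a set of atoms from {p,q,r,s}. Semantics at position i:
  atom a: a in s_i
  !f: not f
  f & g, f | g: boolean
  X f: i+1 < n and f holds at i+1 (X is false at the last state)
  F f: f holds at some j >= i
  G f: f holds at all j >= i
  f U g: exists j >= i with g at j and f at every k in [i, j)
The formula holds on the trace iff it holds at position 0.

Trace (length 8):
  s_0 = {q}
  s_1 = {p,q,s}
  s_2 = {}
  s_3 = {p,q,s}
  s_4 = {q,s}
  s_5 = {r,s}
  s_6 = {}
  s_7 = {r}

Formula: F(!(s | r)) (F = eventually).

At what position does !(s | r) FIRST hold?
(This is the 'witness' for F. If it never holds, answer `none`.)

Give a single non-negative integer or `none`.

s_0={q}: !(s | r)=True (s | r)=False s=False r=False
s_1={p,q,s}: !(s | r)=False (s | r)=True s=True r=False
s_2={}: !(s | r)=True (s | r)=False s=False r=False
s_3={p,q,s}: !(s | r)=False (s | r)=True s=True r=False
s_4={q,s}: !(s | r)=False (s | r)=True s=True r=False
s_5={r,s}: !(s | r)=False (s | r)=True s=True r=True
s_6={}: !(s | r)=True (s | r)=False s=False r=False
s_7={r}: !(s | r)=False (s | r)=True s=False r=True
F(!(s | r)) holds; first witness at position 0.

Answer: 0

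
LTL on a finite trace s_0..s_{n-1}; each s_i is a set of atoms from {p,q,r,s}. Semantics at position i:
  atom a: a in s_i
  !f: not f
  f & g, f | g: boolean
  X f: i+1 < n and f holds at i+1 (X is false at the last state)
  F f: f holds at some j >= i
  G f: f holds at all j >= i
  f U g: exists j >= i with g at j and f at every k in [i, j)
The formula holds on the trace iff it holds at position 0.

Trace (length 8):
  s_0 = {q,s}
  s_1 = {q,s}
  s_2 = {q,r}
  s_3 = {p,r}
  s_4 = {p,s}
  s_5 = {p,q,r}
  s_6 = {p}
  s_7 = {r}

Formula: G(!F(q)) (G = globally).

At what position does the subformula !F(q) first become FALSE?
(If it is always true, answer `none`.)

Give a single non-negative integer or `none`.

s_0={q,s}: !F(q)=False F(q)=True q=True
s_1={q,s}: !F(q)=False F(q)=True q=True
s_2={q,r}: !F(q)=False F(q)=True q=True
s_3={p,r}: !F(q)=False F(q)=True q=False
s_4={p,s}: !F(q)=False F(q)=True q=False
s_5={p,q,r}: !F(q)=False F(q)=True q=True
s_6={p}: !F(q)=True F(q)=False q=False
s_7={r}: !F(q)=True F(q)=False q=False
G(!F(q)) holds globally = False
First violation at position 0.

Answer: 0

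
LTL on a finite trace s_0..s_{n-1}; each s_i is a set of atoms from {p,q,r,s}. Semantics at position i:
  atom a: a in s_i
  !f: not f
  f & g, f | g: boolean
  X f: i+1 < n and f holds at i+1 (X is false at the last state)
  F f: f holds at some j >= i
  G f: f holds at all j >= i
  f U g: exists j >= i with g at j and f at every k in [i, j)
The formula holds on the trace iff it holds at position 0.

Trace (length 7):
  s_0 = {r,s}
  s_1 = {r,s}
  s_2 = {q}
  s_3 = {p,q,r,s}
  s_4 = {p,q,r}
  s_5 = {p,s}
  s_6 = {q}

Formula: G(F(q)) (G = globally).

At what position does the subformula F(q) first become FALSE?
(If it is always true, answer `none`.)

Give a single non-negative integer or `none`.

s_0={r,s}: F(q)=True q=False
s_1={r,s}: F(q)=True q=False
s_2={q}: F(q)=True q=True
s_3={p,q,r,s}: F(q)=True q=True
s_4={p,q,r}: F(q)=True q=True
s_5={p,s}: F(q)=True q=False
s_6={q}: F(q)=True q=True
G(F(q)) holds globally = True
No violation — formula holds at every position.

Answer: none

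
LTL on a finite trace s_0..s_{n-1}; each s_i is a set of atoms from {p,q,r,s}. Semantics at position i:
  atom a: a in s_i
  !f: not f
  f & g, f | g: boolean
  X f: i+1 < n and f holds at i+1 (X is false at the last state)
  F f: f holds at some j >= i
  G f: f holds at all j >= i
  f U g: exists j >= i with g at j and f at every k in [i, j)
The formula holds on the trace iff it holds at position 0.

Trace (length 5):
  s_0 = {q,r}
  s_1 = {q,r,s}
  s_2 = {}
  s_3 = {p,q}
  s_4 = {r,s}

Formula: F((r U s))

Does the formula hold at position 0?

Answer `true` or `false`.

s_0={q,r}: F((r U s))=True (r U s)=True r=True s=False
s_1={q,r,s}: F((r U s))=True (r U s)=True r=True s=True
s_2={}: F((r U s))=True (r U s)=False r=False s=False
s_3={p,q}: F((r U s))=True (r U s)=False r=False s=False
s_4={r,s}: F((r U s))=True (r U s)=True r=True s=True

Answer: true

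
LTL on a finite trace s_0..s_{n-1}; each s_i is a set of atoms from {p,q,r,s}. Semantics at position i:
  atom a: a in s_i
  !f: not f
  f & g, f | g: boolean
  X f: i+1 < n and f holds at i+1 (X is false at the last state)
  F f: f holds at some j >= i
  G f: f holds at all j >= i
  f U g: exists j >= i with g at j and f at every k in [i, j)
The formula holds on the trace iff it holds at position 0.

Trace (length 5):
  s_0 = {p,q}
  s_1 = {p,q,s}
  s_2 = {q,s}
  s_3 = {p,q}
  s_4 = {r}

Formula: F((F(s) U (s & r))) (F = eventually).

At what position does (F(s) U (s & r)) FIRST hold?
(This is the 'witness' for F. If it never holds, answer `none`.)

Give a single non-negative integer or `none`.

s_0={p,q}: (F(s) U (s & r))=False F(s)=True s=False (s & r)=False r=False
s_1={p,q,s}: (F(s) U (s & r))=False F(s)=True s=True (s & r)=False r=False
s_2={q,s}: (F(s) U (s & r))=False F(s)=True s=True (s & r)=False r=False
s_3={p,q}: (F(s) U (s & r))=False F(s)=False s=False (s & r)=False r=False
s_4={r}: (F(s) U (s & r))=False F(s)=False s=False (s & r)=False r=True
F((F(s) U (s & r))) does not hold (no witness exists).

Answer: none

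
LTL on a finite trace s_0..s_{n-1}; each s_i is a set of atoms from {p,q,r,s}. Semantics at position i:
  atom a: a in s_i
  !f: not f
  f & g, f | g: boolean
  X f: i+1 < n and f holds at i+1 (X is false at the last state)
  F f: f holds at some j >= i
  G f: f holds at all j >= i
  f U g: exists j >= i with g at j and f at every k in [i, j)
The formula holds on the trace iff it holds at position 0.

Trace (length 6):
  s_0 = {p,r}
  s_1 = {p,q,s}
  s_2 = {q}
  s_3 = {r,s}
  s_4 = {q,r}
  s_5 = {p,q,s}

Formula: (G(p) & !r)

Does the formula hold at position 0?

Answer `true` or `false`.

s_0={p,r}: (G(p) & !r)=False G(p)=False p=True !r=False r=True
s_1={p,q,s}: (G(p) & !r)=False G(p)=False p=True !r=True r=False
s_2={q}: (G(p) & !r)=False G(p)=False p=False !r=True r=False
s_3={r,s}: (G(p) & !r)=False G(p)=False p=False !r=False r=True
s_4={q,r}: (G(p) & !r)=False G(p)=False p=False !r=False r=True
s_5={p,q,s}: (G(p) & !r)=True G(p)=True p=True !r=True r=False

Answer: false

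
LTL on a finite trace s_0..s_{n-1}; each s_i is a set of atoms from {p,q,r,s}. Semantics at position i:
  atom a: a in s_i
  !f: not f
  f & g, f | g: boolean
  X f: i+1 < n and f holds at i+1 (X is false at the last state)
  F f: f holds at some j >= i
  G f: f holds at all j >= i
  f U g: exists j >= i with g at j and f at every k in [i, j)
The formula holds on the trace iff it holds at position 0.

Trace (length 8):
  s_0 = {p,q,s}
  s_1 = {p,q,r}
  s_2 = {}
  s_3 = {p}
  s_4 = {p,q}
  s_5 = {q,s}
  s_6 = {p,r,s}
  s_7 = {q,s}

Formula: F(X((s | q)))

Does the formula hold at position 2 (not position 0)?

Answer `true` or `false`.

Answer: true

Derivation:
s_0={p,q,s}: F(X((s | q)))=True X((s | q))=True (s | q)=True s=True q=True
s_1={p,q,r}: F(X((s | q)))=True X((s | q))=False (s | q)=True s=False q=True
s_2={}: F(X((s | q)))=True X((s | q))=False (s | q)=False s=False q=False
s_3={p}: F(X((s | q)))=True X((s | q))=True (s | q)=False s=False q=False
s_4={p,q}: F(X((s | q)))=True X((s | q))=True (s | q)=True s=False q=True
s_5={q,s}: F(X((s | q)))=True X((s | q))=True (s | q)=True s=True q=True
s_6={p,r,s}: F(X((s | q)))=True X((s | q))=True (s | q)=True s=True q=False
s_7={q,s}: F(X((s | q)))=False X((s | q))=False (s | q)=True s=True q=True
Evaluating at position 2: result = True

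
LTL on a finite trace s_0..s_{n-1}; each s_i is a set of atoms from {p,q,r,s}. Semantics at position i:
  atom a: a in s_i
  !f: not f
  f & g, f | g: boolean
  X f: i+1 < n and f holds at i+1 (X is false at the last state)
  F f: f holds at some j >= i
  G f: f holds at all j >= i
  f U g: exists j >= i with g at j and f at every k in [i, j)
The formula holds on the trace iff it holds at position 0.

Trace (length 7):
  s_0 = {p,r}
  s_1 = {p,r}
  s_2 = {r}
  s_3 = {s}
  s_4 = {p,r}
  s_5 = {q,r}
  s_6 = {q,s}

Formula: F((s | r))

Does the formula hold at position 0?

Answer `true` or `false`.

Answer: true

Derivation:
s_0={p,r}: F((s | r))=True (s | r)=True s=False r=True
s_1={p,r}: F((s | r))=True (s | r)=True s=False r=True
s_2={r}: F((s | r))=True (s | r)=True s=False r=True
s_3={s}: F((s | r))=True (s | r)=True s=True r=False
s_4={p,r}: F((s | r))=True (s | r)=True s=False r=True
s_5={q,r}: F((s | r))=True (s | r)=True s=False r=True
s_6={q,s}: F((s | r))=True (s | r)=True s=True r=False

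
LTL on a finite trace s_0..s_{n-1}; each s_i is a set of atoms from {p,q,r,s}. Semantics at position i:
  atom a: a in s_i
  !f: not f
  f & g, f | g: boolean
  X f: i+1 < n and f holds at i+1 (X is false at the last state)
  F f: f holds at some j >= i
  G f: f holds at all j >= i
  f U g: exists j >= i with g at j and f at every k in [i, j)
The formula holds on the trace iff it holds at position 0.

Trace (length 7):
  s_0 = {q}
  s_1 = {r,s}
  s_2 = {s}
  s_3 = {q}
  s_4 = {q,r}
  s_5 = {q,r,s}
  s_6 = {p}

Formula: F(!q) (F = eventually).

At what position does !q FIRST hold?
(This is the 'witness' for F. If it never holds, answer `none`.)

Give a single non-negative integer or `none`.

s_0={q}: !q=False q=True
s_1={r,s}: !q=True q=False
s_2={s}: !q=True q=False
s_3={q}: !q=False q=True
s_4={q,r}: !q=False q=True
s_5={q,r,s}: !q=False q=True
s_6={p}: !q=True q=False
F(!q) holds; first witness at position 1.

Answer: 1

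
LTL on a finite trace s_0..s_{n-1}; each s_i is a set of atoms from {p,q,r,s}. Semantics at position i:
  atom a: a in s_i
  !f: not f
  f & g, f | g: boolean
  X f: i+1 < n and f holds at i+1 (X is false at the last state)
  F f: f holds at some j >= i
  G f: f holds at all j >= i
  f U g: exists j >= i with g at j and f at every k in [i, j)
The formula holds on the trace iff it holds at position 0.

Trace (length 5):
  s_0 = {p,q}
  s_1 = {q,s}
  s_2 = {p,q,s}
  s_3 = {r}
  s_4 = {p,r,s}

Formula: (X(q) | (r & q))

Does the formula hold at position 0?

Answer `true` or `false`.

s_0={p,q}: (X(q) | (r & q))=True X(q)=True q=True (r & q)=False r=False
s_1={q,s}: (X(q) | (r & q))=True X(q)=True q=True (r & q)=False r=False
s_2={p,q,s}: (X(q) | (r & q))=False X(q)=False q=True (r & q)=False r=False
s_3={r}: (X(q) | (r & q))=False X(q)=False q=False (r & q)=False r=True
s_4={p,r,s}: (X(q) | (r & q))=False X(q)=False q=False (r & q)=False r=True

Answer: true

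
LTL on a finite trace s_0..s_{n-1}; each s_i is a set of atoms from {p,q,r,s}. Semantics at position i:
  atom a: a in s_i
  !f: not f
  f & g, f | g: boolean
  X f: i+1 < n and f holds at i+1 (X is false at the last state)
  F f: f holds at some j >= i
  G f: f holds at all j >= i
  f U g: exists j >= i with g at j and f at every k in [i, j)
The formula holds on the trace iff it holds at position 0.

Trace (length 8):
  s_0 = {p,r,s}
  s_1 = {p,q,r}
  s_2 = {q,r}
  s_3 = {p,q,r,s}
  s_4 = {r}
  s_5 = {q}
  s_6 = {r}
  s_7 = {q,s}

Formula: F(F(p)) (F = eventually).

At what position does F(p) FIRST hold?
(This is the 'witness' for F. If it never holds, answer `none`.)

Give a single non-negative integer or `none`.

s_0={p,r,s}: F(p)=True p=True
s_1={p,q,r}: F(p)=True p=True
s_2={q,r}: F(p)=True p=False
s_3={p,q,r,s}: F(p)=True p=True
s_4={r}: F(p)=False p=False
s_5={q}: F(p)=False p=False
s_6={r}: F(p)=False p=False
s_7={q,s}: F(p)=False p=False
F(F(p)) holds; first witness at position 0.

Answer: 0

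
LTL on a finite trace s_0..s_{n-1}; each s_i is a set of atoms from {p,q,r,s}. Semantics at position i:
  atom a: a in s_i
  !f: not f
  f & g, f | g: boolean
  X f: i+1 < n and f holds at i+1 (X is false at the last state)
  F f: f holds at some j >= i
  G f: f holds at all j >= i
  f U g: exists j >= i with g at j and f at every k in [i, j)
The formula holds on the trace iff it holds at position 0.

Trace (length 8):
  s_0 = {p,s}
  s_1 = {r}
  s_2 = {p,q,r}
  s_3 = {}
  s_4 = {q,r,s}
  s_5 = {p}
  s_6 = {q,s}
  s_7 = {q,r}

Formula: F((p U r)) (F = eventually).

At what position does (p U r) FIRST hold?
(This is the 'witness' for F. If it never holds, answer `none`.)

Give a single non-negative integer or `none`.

Answer: 0

Derivation:
s_0={p,s}: (p U r)=True p=True r=False
s_1={r}: (p U r)=True p=False r=True
s_2={p,q,r}: (p U r)=True p=True r=True
s_3={}: (p U r)=False p=False r=False
s_4={q,r,s}: (p U r)=True p=False r=True
s_5={p}: (p U r)=False p=True r=False
s_6={q,s}: (p U r)=False p=False r=False
s_7={q,r}: (p U r)=True p=False r=True
F((p U r)) holds; first witness at position 0.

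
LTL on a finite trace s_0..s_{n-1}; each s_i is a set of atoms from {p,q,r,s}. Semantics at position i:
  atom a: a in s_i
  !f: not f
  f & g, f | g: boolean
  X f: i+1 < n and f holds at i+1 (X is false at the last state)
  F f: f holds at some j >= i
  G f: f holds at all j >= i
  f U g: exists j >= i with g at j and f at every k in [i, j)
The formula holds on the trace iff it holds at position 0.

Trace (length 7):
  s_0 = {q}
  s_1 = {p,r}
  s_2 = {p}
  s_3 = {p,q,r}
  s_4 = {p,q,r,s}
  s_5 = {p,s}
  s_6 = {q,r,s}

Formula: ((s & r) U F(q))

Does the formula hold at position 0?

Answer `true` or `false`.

s_0={q}: ((s & r) U F(q))=True (s & r)=False s=False r=False F(q)=True q=True
s_1={p,r}: ((s & r) U F(q))=True (s & r)=False s=False r=True F(q)=True q=False
s_2={p}: ((s & r) U F(q))=True (s & r)=False s=False r=False F(q)=True q=False
s_3={p,q,r}: ((s & r) U F(q))=True (s & r)=False s=False r=True F(q)=True q=True
s_4={p,q,r,s}: ((s & r) U F(q))=True (s & r)=True s=True r=True F(q)=True q=True
s_5={p,s}: ((s & r) U F(q))=True (s & r)=False s=True r=False F(q)=True q=False
s_6={q,r,s}: ((s & r) U F(q))=True (s & r)=True s=True r=True F(q)=True q=True

Answer: true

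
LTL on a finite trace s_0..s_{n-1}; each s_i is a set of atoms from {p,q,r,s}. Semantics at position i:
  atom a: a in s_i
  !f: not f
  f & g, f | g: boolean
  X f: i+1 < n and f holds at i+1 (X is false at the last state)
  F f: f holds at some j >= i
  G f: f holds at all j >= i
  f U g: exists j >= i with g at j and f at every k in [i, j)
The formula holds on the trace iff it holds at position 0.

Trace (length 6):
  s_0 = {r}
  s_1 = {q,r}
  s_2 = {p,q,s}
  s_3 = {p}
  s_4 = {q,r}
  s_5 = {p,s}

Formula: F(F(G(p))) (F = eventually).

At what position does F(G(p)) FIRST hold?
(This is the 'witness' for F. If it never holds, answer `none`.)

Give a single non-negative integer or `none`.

s_0={r}: F(G(p))=True G(p)=False p=False
s_1={q,r}: F(G(p))=True G(p)=False p=False
s_2={p,q,s}: F(G(p))=True G(p)=False p=True
s_3={p}: F(G(p))=True G(p)=False p=True
s_4={q,r}: F(G(p))=True G(p)=False p=False
s_5={p,s}: F(G(p))=True G(p)=True p=True
F(F(G(p))) holds; first witness at position 0.

Answer: 0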